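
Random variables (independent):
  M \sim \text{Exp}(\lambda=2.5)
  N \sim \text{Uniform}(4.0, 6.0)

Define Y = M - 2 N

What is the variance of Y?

For independent RVs: Var(aX + bY) = a²Var(X) + b²Var(Y)
Var(M) = 0.16
Var(N) = 0.33333333
Var(Y) = 1²*0.16 + (-2)²*0.33333333
= 1*0.16 + 4*0.33333333 = 1.4933333

1.4933333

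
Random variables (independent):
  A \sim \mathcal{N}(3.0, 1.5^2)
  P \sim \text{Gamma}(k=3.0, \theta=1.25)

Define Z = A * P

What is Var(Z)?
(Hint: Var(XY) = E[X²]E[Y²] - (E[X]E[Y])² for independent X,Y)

Var(XY) = E[X²]E[Y²] - (E[X]E[Y])²
E[A] = 3, Var(A) = 2.25
E[P] = 3.75, Var(P) = 4.6875
E[A²] = 2.25 + 3² = 11.25
E[P²] = 4.6875 + 3.75² = 18.75
Var(Z) = 11.25*18.75 - (3*3.75)²
= 210.9375 - 126.5625 = 84.375

84.375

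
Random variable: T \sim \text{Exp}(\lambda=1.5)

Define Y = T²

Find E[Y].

Using E[X²] = Var(X) + (E[X])²:
E[T] = 0.66666667
Var(T) = 1/1.5^2 = 0.44444444
E[T²] = 0.44444444 + 0.66666667² = 0.44444444 + 0.44444444 = 0.88888889

0.88888889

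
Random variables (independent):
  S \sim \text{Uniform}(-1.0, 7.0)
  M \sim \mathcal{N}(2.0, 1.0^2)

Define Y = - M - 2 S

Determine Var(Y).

For independent RVs: Var(aX + bY) = a²Var(X) + b²Var(Y)
Var(S) = 5.3333333
Var(M) = 1
Var(Y) = (-2)²*5.3333333 + (-1)²*1
= 4*5.3333333 + 1*1 = 22.333333

22.333333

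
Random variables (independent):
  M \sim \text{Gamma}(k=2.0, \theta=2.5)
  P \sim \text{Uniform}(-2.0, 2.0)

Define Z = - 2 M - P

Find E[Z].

E[Z] = -2*E[M] - 1*E[P]
E[M] = 5
E[P] = 0
E[Z] = -2*5 - 1*0 = -10

-10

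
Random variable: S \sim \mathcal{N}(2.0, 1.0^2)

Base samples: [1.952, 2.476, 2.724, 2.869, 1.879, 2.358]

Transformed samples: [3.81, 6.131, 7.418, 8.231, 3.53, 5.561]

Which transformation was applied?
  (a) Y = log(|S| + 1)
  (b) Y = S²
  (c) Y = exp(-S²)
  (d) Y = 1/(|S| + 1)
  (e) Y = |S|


Checking option (b) Y = S²:
  S = 1.952 -> Y = 3.81 ✓
  S = 2.476 -> Y = 6.131 ✓
  S = 2.724 -> Y = 7.418 ✓
All samples match this transformation.

(b) S²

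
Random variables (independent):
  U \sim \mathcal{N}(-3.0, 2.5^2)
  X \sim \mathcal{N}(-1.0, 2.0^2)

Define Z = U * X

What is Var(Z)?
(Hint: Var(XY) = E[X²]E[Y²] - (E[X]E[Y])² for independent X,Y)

Var(XY) = E[X²]E[Y²] - (E[X]E[Y])²
E[U] = -3, Var(U) = 6.25
E[X] = -1, Var(X) = 4
E[U²] = 6.25 + (-3)² = 15.25
E[X²] = 4 + (-1)² = 5
Var(Z) = 15.25*5 - (-3*(-1))²
= 76.25 - 9 = 67.25

67.25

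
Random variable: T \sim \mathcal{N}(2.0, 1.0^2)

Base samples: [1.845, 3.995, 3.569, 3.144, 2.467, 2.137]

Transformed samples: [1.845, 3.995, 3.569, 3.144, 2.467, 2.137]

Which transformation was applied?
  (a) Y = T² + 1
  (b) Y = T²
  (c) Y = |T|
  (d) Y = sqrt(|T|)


Checking option (c) Y = |T|:
  T = 1.845 -> Y = 1.845 ✓
  T = 3.995 -> Y = 3.995 ✓
  T = 3.569 -> Y = 3.569 ✓
All samples match this transformation.

(c) |T|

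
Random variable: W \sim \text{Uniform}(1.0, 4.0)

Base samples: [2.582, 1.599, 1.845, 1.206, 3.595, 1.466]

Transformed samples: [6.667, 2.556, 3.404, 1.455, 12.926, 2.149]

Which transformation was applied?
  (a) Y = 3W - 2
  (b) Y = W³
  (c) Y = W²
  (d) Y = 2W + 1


Checking option (c) Y = W²:
  W = 2.582 -> Y = 6.667 ✓
  W = 1.599 -> Y = 2.556 ✓
  W = 1.845 -> Y = 3.404 ✓
All samples match this transformation.

(c) W²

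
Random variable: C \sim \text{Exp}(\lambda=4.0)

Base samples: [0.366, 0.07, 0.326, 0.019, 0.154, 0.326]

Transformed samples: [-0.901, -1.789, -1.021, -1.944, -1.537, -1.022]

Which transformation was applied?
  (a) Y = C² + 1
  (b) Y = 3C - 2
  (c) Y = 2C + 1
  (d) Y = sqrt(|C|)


Checking option (b) Y = 3C - 2:
  C = 0.366 -> Y = -0.901 ✓
  C = 0.07 -> Y = -1.789 ✓
  C = 0.326 -> Y = -1.021 ✓
All samples match this transformation.

(b) 3C - 2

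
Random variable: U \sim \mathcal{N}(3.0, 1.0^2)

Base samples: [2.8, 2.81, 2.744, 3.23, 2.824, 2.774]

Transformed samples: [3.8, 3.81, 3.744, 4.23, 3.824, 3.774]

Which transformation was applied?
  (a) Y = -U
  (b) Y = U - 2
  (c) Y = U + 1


Checking option (c) Y = U + 1:
  U = 2.8 -> Y = 3.8 ✓
  U = 2.81 -> Y = 3.81 ✓
  U = 2.744 -> Y = 3.744 ✓
All samples match this transformation.

(c) U + 1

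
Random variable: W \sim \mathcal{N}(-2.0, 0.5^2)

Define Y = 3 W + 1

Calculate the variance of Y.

For Y = aW + b: Var(Y) = a² * Var(W)
Var(W) = 0.5^2 = 0.25
Var(Y) = 3² * 0.25 = 9 * 0.25 = 2.25

2.25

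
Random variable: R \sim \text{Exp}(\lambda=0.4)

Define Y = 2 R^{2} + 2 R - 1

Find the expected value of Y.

E[Y] = 2*E[R²] + 2*E[R] - 1
E[R] = 2.5
E[R²] = Var(R) + (E[R])² = 6.25 + 6.25 = 12.5
E[Y] = 2*12.5 + 2*2.5 - 1 = 29

29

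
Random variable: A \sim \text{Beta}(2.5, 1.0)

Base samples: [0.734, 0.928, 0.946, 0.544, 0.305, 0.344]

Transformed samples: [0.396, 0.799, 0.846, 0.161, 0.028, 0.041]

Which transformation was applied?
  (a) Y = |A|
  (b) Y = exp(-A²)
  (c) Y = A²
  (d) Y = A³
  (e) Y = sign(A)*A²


Checking option (d) Y = A³:
  A = 0.734 -> Y = 0.396 ✓
  A = 0.928 -> Y = 0.799 ✓
  A = 0.946 -> Y = 0.846 ✓
All samples match this transformation.

(d) A³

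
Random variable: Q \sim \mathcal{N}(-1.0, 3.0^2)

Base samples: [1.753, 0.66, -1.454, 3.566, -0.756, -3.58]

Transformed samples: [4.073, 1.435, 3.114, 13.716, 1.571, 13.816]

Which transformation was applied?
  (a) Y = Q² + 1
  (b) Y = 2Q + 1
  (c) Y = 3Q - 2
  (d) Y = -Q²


Checking option (a) Y = Q² + 1:
  Q = 1.753 -> Y = 4.073 ✓
  Q = 0.66 -> Y = 1.435 ✓
  Q = -1.454 -> Y = 3.114 ✓
All samples match this transformation.

(a) Q² + 1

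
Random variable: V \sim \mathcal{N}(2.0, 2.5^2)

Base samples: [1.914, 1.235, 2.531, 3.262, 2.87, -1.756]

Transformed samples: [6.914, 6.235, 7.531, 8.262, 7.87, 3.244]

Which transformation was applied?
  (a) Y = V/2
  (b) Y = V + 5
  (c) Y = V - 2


Checking option (b) Y = V + 5:
  V = 1.914 -> Y = 6.914 ✓
  V = 1.235 -> Y = 6.235 ✓
  V = 2.531 -> Y = 7.531 ✓
All samples match this transformation.

(b) V + 5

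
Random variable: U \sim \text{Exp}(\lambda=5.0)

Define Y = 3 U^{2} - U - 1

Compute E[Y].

E[Y] = 3*E[U²] - 1*E[U] - 1
E[U] = 0.2
E[U²] = Var(U) + (E[U])² = 0.04 + 0.04 = 0.08
E[Y] = 3*0.08 - 1*0.2 - 1 = -0.96

-0.96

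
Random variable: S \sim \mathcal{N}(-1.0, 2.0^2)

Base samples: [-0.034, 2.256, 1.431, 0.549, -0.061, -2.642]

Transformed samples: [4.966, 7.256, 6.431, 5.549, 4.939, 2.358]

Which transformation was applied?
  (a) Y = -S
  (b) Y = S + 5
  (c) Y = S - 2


Checking option (b) Y = S + 5:
  S = -0.034 -> Y = 4.966 ✓
  S = 2.256 -> Y = 7.256 ✓
  S = 1.431 -> Y = 6.431 ✓
All samples match this transformation.

(b) S + 5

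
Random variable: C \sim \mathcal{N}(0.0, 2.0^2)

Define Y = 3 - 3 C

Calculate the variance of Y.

For Y = aC + b: Var(Y) = a² * Var(C)
Var(C) = 2.0^2 = 4
Var(Y) = (-3)² * 4 = 9 * 4 = 36

36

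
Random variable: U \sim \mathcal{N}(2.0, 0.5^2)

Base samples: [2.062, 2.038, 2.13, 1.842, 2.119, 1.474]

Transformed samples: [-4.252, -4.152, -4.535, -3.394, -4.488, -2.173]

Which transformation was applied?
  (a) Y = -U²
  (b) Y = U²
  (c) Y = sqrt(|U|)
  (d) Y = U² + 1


Checking option (a) Y = -U²:
  U = 2.062 -> Y = -4.252 ✓
  U = 2.038 -> Y = -4.152 ✓
  U = 2.13 -> Y = -4.535 ✓
All samples match this transformation.

(a) -U²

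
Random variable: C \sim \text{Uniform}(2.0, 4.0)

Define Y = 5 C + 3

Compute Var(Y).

For Y = aC + b: Var(Y) = a² * Var(C)
Var(C) = (4 - 2)^2/12 = 0.33333333
Var(Y) = 5² * 0.33333333 = 25 * 0.33333333 = 8.3333333

8.3333333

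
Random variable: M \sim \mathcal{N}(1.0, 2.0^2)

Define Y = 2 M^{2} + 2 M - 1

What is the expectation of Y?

E[Y] = 2*E[M²] + 2*E[M] - 1
E[M] = 1
E[M²] = Var(M) + (E[M])² = 4 + 1 = 5
E[Y] = 2*5 + 2*1 - 1 = 11

11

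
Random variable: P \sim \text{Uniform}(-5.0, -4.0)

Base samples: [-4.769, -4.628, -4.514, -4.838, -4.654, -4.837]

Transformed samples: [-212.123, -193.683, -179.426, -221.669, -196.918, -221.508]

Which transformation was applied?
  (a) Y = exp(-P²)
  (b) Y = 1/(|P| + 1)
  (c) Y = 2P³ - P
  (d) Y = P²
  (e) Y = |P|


Checking option (c) Y = 2P³ - P:
  P = -4.769 -> Y = -212.123 ✓
  P = -4.628 -> Y = -193.683 ✓
  P = -4.514 -> Y = -179.426 ✓
All samples match this transformation.

(c) 2P³ - P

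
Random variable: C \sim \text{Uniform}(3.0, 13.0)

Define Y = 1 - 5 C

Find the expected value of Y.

For Y = -5C + 1:
E[Y] = -5 * E[C] + 1
E[C] = (3 + 13)/2 = 8
E[Y] = -5 * 8 + 1 = -39

-39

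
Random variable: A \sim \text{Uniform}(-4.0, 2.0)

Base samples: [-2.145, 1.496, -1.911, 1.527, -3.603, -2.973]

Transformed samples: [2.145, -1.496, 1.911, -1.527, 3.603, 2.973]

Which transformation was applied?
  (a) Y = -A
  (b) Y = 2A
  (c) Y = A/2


Checking option (a) Y = -A:
  A = -2.145 -> Y = 2.145 ✓
  A = 1.496 -> Y = -1.496 ✓
  A = -1.911 -> Y = 1.911 ✓
All samples match this transformation.

(a) -A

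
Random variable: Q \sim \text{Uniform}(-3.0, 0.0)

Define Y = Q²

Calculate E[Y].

Using E[X²] = Var(X) + (E[X])²:
E[Q] = -1.5
Var(Q) = (0 + 3)^2/12 = 0.75
E[Q²] = 0.75 + (-1.5)² = 0.75 + 2.25 = 3

3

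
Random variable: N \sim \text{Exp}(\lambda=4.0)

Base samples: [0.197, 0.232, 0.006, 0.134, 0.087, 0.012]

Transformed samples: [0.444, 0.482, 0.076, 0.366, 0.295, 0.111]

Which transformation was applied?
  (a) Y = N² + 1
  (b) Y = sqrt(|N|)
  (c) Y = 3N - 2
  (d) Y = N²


Checking option (b) Y = sqrt(|N|):
  N = 0.197 -> Y = 0.444 ✓
  N = 0.232 -> Y = 0.482 ✓
  N = 0.006 -> Y = 0.076 ✓
All samples match this transformation.

(b) sqrt(|N|)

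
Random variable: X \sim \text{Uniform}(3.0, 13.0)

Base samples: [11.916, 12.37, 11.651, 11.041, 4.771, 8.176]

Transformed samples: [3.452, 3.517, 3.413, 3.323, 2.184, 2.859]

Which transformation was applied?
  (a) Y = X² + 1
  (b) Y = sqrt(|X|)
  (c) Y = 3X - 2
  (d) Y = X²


Checking option (b) Y = sqrt(|X|):
  X = 11.916 -> Y = 3.452 ✓
  X = 12.37 -> Y = 3.517 ✓
  X = 11.651 -> Y = 3.413 ✓
All samples match this transformation.

(b) sqrt(|X|)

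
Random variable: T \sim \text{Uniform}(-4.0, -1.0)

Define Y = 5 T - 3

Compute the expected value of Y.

For Y = 5T - 3:
E[Y] = 5 * E[T] - 3
E[T] = (-4 - 1)/2 = -2.5
E[Y] = 5 * (-2.5) - 3 = -15.5

-15.5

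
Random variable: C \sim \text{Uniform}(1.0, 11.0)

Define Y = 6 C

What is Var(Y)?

For Y = aC + b: Var(Y) = a² * Var(C)
Var(C) = (11 - 1)^2/12 = 8.3333333
Var(Y) = 6² * 8.3333333 = 36 * 8.3333333 = 300

300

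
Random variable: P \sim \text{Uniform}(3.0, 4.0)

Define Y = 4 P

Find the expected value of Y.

For Y = 4P:
E[Y] = 4 * E[P]
E[P] = (3 + 4)/2 = 3.5
E[Y] = 4 * 3.5 = 14

14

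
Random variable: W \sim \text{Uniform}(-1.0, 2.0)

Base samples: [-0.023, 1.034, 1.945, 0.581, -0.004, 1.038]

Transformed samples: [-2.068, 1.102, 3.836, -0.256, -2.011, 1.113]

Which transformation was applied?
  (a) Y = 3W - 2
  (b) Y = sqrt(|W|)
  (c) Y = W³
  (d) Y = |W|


Checking option (a) Y = 3W - 2:
  W = -0.023 -> Y = -2.068 ✓
  W = 1.034 -> Y = 1.102 ✓
  W = 1.945 -> Y = 3.836 ✓
All samples match this transformation.

(a) 3W - 2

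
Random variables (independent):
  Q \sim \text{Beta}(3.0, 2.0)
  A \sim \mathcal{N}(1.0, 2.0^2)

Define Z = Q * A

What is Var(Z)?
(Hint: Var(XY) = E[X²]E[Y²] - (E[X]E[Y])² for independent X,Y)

Var(XY) = E[X²]E[Y²] - (E[X]E[Y])²
E[Q] = 0.6, Var(Q) = 0.04
E[A] = 1, Var(A) = 4
E[Q²] = 0.04 + 0.6² = 0.4
E[A²] = 4 + 1² = 5
Var(Z) = 0.4*5 - (0.6*1)²
= 2 - 0.36 = 1.64

1.64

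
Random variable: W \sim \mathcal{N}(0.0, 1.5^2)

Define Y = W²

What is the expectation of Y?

Using E[X²] = Var(X) + (E[X])²:
E[W] = 0
Var(W) = 1.5^2 = 2.25
E[W²] = 2.25 + 0² = 2.25 + 0 = 2.25

2.25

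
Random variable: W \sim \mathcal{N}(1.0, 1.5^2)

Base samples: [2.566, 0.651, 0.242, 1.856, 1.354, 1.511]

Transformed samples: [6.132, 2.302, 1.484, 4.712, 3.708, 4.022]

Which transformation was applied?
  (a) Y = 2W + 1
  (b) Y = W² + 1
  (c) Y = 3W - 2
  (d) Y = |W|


Checking option (a) Y = 2W + 1:
  W = 2.566 -> Y = 6.132 ✓
  W = 0.651 -> Y = 2.302 ✓
  W = 0.242 -> Y = 1.484 ✓
All samples match this transformation.

(a) 2W + 1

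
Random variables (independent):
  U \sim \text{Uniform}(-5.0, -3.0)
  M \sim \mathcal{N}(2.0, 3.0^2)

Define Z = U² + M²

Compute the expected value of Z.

E[Z] = E[U²] + E[M²]
E[U²] = Var(U) + E[U]² = 0.33333333 + 16 = 16.333333
E[M²] = Var(M) + E[M]² = 9 + 4 = 13
E[Z] = 16.333333 + 13 = 29.333333

29.333333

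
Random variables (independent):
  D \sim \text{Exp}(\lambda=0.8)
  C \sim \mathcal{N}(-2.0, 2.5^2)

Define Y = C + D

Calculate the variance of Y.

For independent RVs: Var(aX + bY) = a²Var(X) + b²Var(Y)
Var(D) = 1.5625
Var(C) = 6.25
Var(Y) = 1²*1.5625 + 1²*6.25
= 1*1.5625 + 1*6.25 = 7.8125

7.8125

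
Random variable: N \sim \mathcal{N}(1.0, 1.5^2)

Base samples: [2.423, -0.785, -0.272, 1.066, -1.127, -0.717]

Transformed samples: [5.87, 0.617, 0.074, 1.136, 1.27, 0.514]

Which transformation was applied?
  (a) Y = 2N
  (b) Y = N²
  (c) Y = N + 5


Checking option (b) Y = N²:
  N = 2.423 -> Y = 5.87 ✓
  N = -0.785 -> Y = 0.617 ✓
  N = -0.272 -> Y = 0.074 ✓
All samples match this transformation.

(b) N²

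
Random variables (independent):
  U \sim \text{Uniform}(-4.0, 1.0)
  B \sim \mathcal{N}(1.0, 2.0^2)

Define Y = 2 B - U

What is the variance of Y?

For independent RVs: Var(aX + bY) = a²Var(X) + b²Var(Y)
Var(U) = 2.0833333
Var(B) = 4
Var(Y) = (-1)²*2.0833333 + 2²*4
= 1*2.0833333 + 4*4 = 18.083333

18.083333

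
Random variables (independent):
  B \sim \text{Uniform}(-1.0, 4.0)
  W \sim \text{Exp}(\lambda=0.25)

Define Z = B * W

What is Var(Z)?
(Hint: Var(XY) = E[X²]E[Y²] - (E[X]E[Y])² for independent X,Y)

Var(XY) = E[X²]E[Y²] - (E[X]E[Y])²
E[B] = 1.5, Var(B) = 2.0833333
E[W] = 4, Var(W) = 16
E[B²] = 2.0833333 + 1.5² = 4.3333333
E[W²] = 16 + 4² = 32
Var(Z) = 4.3333333*32 - (1.5*4)²
= 138.66667 - 36 = 102.66667

102.66667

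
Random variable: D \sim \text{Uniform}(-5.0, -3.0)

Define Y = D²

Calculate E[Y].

Using E[X²] = Var(X) + (E[X])²:
E[D] = -4
Var(D) = (-3 + 5)^2/12 = 0.33333333
E[D²] = 0.33333333 + (-4)² = 0.33333333 + 16 = 16.333333

16.333333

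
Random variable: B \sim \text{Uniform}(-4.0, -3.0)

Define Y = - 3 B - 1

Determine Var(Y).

For Y = aB + b: Var(Y) = a² * Var(B)
Var(B) = (-3 + 4)^2/12 = 0.083333333
Var(Y) = (-3)² * 0.083333333 = 9 * 0.083333333 = 0.75

0.75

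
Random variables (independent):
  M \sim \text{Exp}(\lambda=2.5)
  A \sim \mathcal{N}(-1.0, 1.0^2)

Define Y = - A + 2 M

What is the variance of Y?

For independent RVs: Var(aX + bY) = a²Var(X) + b²Var(Y)
Var(M) = 0.16
Var(A) = 1
Var(Y) = 2²*0.16 + (-1)²*1
= 4*0.16 + 1*1 = 1.64

1.64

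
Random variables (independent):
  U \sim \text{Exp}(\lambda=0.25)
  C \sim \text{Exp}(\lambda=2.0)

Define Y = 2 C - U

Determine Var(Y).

For independent RVs: Var(aX + bY) = a²Var(X) + b²Var(Y)
Var(U) = 16
Var(C) = 0.25
Var(Y) = (-1)²*16 + 2²*0.25
= 1*16 + 4*0.25 = 17

17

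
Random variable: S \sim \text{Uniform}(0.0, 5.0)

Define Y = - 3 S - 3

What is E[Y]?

For Y = -3S - 3:
E[Y] = -3 * E[S] - 3
E[S] = (0 + 5)/2 = 2.5
E[Y] = -3 * 2.5 - 3 = -10.5

-10.5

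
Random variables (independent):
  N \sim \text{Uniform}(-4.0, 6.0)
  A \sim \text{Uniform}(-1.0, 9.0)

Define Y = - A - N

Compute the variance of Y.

For independent RVs: Var(aX + bY) = a²Var(X) + b²Var(Y)
Var(N) = 8.3333333
Var(A) = 8.3333333
Var(Y) = (-1)²*8.3333333 + (-1)²*8.3333333
= 1*8.3333333 + 1*8.3333333 = 16.666667

16.666667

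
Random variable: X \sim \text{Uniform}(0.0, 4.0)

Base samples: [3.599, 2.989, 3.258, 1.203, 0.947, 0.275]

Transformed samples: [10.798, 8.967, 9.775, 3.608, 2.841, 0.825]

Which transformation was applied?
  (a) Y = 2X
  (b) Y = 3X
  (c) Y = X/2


Checking option (b) Y = 3X:
  X = 3.599 -> Y = 10.798 ✓
  X = 2.989 -> Y = 8.967 ✓
  X = 3.258 -> Y = 9.775 ✓
All samples match this transformation.

(b) 3X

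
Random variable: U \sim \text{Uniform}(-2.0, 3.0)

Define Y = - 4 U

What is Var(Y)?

For Y = aU + b: Var(Y) = a² * Var(U)
Var(U) = (3 + 2)^2/12 = 2.0833333
Var(Y) = (-4)² * 2.0833333 = 16 * 2.0833333 = 33.333333

33.333333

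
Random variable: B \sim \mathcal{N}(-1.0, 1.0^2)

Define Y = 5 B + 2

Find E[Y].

For Y = 5B + 2:
E[Y] = 5 * E[B] + 2
E[B] = -1.0 = -1
E[Y] = 5 * (-1) + 2 = -3

-3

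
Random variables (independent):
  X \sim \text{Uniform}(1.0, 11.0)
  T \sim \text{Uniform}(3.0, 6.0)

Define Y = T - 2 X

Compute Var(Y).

For independent RVs: Var(aX + bY) = a²Var(X) + b²Var(Y)
Var(X) = 8.3333333
Var(T) = 0.75
Var(Y) = (-2)²*8.3333333 + 1²*0.75
= 4*8.3333333 + 1*0.75 = 34.083333

34.083333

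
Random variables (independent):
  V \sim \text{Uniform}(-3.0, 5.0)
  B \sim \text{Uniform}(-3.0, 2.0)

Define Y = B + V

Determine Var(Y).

For independent RVs: Var(aX + bY) = a²Var(X) + b²Var(Y)
Var(V) = 5.3333333
Var(B) = 2.0833333
Var(Y) = 1²*5.3333333 + 1²*2.0833333
= 1*5.3333333 + 1*2.0833333 = 7.4166667

7.4166667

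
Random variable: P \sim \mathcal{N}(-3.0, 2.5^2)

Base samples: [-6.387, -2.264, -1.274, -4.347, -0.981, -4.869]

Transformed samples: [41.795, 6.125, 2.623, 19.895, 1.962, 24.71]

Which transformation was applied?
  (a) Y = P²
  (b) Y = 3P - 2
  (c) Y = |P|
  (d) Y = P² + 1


Checking option (d) Y = P² + 1:
  P = -6.387 -> Y = 41.795 ✓
  P = -2.264 -> Y = 6.125 ✓
  P = -1.274 -> Y = 2.623 ✓
All samples match this transformation.

(d) P² + 1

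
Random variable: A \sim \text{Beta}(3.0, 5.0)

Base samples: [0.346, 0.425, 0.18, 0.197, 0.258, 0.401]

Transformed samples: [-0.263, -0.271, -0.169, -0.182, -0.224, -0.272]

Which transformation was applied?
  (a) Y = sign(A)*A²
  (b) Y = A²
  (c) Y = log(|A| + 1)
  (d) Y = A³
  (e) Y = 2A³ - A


Checking option (e) Y = 2A³ - A:
  A = 0.346 -> Y = -0.263 ✓
  A = 0.425 -> Y = -0.271 ✓
  A = 0.18 -> Y = -0.169 ✓
All samples match this transformation.

(e) 2A³ - A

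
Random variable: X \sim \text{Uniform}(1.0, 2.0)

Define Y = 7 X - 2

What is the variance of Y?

For Y = aX + b: Var(Y) = a² * Var(X)
Var(X) = (2 - 1)^2/12 = 0.083333333
Var(Y) = 7² * 0.083333333 = 49 * 0.083333333 = 4.0833333

4.0833333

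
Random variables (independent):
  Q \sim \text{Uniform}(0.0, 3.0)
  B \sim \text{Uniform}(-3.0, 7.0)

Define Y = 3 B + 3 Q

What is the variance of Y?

For independent RVs: Var(aX + bY) = a²Var(X) + b²Var(Y)
Var(Q) = 0.75
Var(B) = 8.3333333
Var(Y) = 3²*0.75 + 3²*8.3333333
= 9*0.75 + 9*8.3333333 = 81.75

81.75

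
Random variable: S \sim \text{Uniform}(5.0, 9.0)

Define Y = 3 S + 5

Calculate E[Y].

For Y = 3S + 5:
E[Y] = 3 * E[S] + 5
E[S] = (5 + 9)/2 = 7
E[Y] = 3 * 7 + 5 = 26

26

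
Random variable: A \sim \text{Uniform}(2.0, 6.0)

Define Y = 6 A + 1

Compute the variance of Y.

For Y = aA + b: Var(Y) = a² * Var(A)
Var(A) = (6 - 2)^2/12 = 1.3333333
Var(Y) = 6² * 1.3333333 = 36 * 1.3333333 = 48

48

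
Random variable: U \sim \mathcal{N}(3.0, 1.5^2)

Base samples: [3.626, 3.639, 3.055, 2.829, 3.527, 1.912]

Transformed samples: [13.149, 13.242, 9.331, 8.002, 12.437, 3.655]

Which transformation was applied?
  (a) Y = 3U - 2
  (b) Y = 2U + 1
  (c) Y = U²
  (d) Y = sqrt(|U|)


Checking option (c) Y = U²:
  U = 3.626 -> Y = 13.149 ✓
  U = 3.639 -> Y = 13.242 ✓
  U = 3.055 -> Y = 9.331 ✓
All samples match this transformation.

(c) U²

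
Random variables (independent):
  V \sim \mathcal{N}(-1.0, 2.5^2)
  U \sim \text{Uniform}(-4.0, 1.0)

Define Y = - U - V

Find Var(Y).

For independent RVs: Var(aX + bY) = a²Var(X) + b²Var(Y)
Var(V) = 6.25
Var(U) = 2.0833333
Var(Y) = (-1)²*6.25 + (-1)²*2.0833333
= 1*6.25 + 1*2.0833333 = 8.3333333

8.3333333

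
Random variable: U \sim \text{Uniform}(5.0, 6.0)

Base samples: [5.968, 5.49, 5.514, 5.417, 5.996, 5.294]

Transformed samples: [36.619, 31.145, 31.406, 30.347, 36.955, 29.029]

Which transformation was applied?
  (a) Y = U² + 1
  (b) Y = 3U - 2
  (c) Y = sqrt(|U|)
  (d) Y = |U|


Checking option (a) Y = U² + 1:
  U = 5.968 -> Y = 36.619 ✓
  U = 5.49 -> Y = 31.145 ✓
  U = 5.514 -> Y = 31.406 ✓
All samples match this transformation.

(a) U² + 1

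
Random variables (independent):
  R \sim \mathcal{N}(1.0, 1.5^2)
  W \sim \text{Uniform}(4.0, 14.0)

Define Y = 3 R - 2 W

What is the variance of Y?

For independent RVs: Var(aX + bY) = a²Var(X) + b²Var(Y)
Var(R) = 2.25
Var(W) = 8.3333333
Var(Y) = 3²*2.25 + (-2)²*8.3333333
= 9*2.25 + 4*8.3333333 = 53.583333

53.583333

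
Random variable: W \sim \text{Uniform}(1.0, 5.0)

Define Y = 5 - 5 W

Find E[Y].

For Y = -5W + 5:
E[Y] = -5 * E[W] + 5
E[W] = (1 + 5)/2 = 3
E[Y] = -5 * 3 + 5 = -10

-10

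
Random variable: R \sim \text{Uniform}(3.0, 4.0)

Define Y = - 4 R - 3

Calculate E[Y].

For Y = -4R - 3:
E[Y] = -4 * E[R] - 3
E[R] = (3 + 4)/2 = 3.5
E[Y] = -4 * 3.5 - 3 = -17

-17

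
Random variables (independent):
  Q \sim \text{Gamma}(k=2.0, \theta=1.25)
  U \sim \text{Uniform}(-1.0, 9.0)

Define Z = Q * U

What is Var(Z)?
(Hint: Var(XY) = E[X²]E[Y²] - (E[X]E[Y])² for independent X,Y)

Var(XY) = E[X²]E[Y²] - (E[X]E[Y])²
E[Q] = 2.5, Var(Q) = 3.125
E[U] = 4, Var(U) = 8.3333333
E[Q²] = 3.125 + 2.5² = 9.375
E[U²] = 8.3333333 + 4² = 24.333333
Var(Z) = 9.375*24.333333 - (2.5*4)²
= 228.125 - 100 = 128.125

128.125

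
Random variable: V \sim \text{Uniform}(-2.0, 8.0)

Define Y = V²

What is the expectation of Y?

Using E[X²] = Var(X) + (E[X])²:
E[V] = 3
Var(V) = (8 + 2)^2/12 = 8.3333333
E[V²] = 8.3333333 + 3² = 8.3333333 + 9 = 17.333333

17.333333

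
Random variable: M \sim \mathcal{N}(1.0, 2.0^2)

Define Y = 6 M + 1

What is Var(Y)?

For Y = aM + b: Var(Y) = a² * Var(M)
Var(M) = 2.0^2 = 4
Var(Y) = 6² * 4 = 36 * 4 = 144

144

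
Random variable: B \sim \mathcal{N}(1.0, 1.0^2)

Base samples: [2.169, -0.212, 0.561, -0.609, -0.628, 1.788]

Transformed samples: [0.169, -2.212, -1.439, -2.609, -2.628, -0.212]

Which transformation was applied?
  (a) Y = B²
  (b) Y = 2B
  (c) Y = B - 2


Checking option (c) Y = B - 2:
  B = 2.169 -> Y = 0.169 ✓
  B = -0.212 -> Y = -2.212 ✓
  B = 0.561 -> Y = -1.439 ✓
All samples match this transformation.

(c) B - 2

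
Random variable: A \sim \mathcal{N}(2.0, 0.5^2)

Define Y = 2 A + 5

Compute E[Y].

For Y = 2A + 5:
E[Y] = 2 * E[A] + 5
E[A] = 2.0 = 2
E[Y] = 2 * 2 + 5 = 9

9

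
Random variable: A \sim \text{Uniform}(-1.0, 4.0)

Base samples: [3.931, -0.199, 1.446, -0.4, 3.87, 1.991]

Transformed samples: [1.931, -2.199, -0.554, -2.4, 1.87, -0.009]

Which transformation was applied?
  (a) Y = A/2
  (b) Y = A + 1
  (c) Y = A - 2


Checking option (c) Y = A - 2:
  A = 3.931 -> Y = 1.931 ✓
  A = -0.199 -> Y = -2.199 ✓
  A = 1.446 -> Y = -0.554 ✓
All samples match this transformation.

(c) A - 2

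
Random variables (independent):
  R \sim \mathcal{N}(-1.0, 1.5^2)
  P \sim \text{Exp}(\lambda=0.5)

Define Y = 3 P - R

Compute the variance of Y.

For independent RVs: Var(aX + bY) = a²Var(X) + b²Var(Y)
Var(R) = 2.25
Var(P) = 4
Var(Y) = (-1)²*2.25 + 3²*4
= 1*2.25 + 9*4 = 38.25

38.25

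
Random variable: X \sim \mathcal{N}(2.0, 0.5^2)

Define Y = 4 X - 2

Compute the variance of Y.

For Y = aX + b: Var(Y) = a² * Var(X)
Var(X) = 0.5^2 = 0.25
Var(Y) = 4² * 0.25 = 16 * 0.25 = 4

4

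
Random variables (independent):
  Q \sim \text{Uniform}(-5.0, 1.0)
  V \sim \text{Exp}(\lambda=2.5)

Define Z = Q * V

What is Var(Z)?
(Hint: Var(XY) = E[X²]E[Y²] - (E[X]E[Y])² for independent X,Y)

Var(XY) = E[X²]E[Y²] - (E[X]E[Y])²
E[Q] = -2, Var(Q) = 3
E[V] = 0.4, Var(V) = 0.16
E[Q²] = 3 + (-2)² = 7
E[V²] = 0.16 + 0.4² = 0.32
Var(Z) = 7*0.32 - (-2*0.4)²
= 2.24 - 0.64 = 1.6

1.6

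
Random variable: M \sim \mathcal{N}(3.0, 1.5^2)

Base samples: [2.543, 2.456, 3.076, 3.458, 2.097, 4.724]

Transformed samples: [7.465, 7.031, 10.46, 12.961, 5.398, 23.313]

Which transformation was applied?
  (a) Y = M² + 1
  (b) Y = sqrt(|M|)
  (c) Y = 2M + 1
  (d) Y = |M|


Checking option (a) Y = M² + 1:
  M = 2.543 -> Y = 7.465 ✓
  M = 2.456 -> Y = 7.031 ✓
  M = 3.076 -> Y = 10.46 ✓
All samples match this transformation.

(a) M² + 1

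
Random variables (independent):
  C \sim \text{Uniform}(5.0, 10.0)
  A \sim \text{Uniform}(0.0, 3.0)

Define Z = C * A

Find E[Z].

For independent RVs: E[XY] = E[X]*E[Y]
E[C] = 7.5
E[A] = 1.5
E[Z] = 7.5 * 1.5 = 11.25

11.25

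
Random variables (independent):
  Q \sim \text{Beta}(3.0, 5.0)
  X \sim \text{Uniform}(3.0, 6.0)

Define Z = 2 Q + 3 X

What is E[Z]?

E[Z] = 2*E[Q] + 3*E[X]
E[Q] = 0.375
E[X] = 4.5
E[Z] = 2*0.375 + 3*4.5 = 14.25

14.25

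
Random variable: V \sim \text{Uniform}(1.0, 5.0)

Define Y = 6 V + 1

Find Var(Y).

For Y = aV + b: Var(Y) = a² * Var(V)
Var(V) = (5 - 1)^2/12 = 1.3333333
Var(Y) = 6² * 1.3333333 = 36 * 1.3333333 = 48

48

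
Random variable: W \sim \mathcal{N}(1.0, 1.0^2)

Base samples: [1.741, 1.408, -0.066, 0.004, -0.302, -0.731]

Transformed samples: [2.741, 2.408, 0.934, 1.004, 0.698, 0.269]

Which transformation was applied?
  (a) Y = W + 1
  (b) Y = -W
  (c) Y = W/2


Checking option (a) Y = W + 1:
  W = 1.741 -> Y = 2.741 ✓
  W = 1.408 -> Y = 2.408 ✓
  W = -0.066 -> Y = 0.934 ✓
All samples match this transformation.

(a) W + 1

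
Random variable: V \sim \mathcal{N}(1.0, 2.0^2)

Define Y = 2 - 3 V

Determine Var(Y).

For Y = aV + b: Var(Y) = a² * Var(V)
Var(V) = 2.0^2 = 4
Var(Y) = (-3)² * 4 = 9 * 4 = 36

36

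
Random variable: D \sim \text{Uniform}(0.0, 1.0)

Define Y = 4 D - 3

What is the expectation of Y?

For Y = 4D - 3:
E[Y] = 4 * E[D] - 3
E[D] = (0 + 1)/2 = 0.5
E[Y] = 4 * 0.5 - 3 = -1

-1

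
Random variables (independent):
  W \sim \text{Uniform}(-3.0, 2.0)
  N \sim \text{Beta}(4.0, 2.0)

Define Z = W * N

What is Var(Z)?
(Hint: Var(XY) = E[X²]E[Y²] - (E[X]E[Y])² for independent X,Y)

Var(XY) = E[X²]E[Y²] - (E[X]E[Y])²
E[W] = -0.5, Var(W) = 2.0833333
E[N] = 0.66666667, Var(N) = 0.031746032
E[W²] = 2.0833333 + (-0.5)² = 2.3333333
E[N²] = 0.031746032 + 0.66666667² = 0.47619048
Var(Z) = 2.3333333*0.47619048 - (-0.5*0.66666667)²
= 1.1111111 - 0.11111111 = 1

1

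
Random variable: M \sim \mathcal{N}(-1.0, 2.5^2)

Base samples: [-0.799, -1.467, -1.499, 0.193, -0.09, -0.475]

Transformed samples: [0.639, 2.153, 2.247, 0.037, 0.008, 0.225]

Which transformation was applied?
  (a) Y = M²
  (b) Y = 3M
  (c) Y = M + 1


Checking option (a) Y = M²:
  M = -0.799 -> Y = 0.639 ✓
  M = -1.467 -> Y = 2.153 ✓
  M = -1.499 -> Y = 2.247 ✓
All samples match this transformation.

(a) M²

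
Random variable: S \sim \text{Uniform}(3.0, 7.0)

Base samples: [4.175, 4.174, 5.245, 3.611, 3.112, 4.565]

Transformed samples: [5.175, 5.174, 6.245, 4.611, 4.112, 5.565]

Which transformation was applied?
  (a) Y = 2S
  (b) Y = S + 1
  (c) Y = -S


Checking option (b) Y = S + 1:
  S = 4.175 -> Y = 5.175 ✓
  S = 4.174 -> Y = 5.174 ✓
  S = 5.245 -> Y = 6.245 ✓
All samples match this transformation.

(b) S + 1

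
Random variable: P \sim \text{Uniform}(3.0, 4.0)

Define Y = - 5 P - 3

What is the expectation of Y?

For Y = -5P - 3:
E[Y] = -5 * E[P] - 3
E[P] = (3 + 4)/2 = 3.5
E[Y] = -5 * 3.5 - 3 = -20.5

-20.5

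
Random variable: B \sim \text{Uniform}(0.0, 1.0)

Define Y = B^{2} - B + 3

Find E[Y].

E[Y] = 1*E[B²] - 1*E[B] + 3
E[B] = 0.5
E[B²] = Var(B) + (E[B])² = 0.083333333 + 0.25 = 0.33333333
E[Y] = 1*0.33333333 - 1*0.5 + 3 = 2.8333333

2.8333333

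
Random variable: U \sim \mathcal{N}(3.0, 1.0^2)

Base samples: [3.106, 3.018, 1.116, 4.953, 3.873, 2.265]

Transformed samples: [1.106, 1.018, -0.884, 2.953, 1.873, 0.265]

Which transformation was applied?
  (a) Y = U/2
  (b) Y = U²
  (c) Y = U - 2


Checking option (c) Y = U - 2:
  U = 3.106 -> Y = 1.106 ✓
  U = 3.018 -> Y = 1.018 ✓
  U = 1.116 -> Y = -0.884 ✓
All samples match this transformation.

(c) U - 2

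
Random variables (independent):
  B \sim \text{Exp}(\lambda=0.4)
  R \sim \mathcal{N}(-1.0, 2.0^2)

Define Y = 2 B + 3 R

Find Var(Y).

For independent RVs: Var(aX + bY) = a²Var(X) + b²Var(Y)
Var(B) = 6.25
Var(R) = 4
Var(Y) = 2²*6.25 + 3²*4
= 4*6.25 + 9*4 = 61

61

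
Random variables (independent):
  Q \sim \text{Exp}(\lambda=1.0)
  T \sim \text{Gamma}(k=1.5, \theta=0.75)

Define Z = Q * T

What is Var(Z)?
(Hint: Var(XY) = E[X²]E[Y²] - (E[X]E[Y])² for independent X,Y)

Var(XY) = E[X²]E[Y²] - (E[X]E[Y])²
E[Q] = 1, Var(Q) = 1
E[T] = 1.125, Var(T) = 0.84375
E[Q²] = 1 + 1² = 2
E[T²] = 0.84375 + 1.125² = 2.109375
Var(Z) = 2*2.109375 - (1*1.125)²
= 4.21875 - 1.265625 = 2.953125

2.953125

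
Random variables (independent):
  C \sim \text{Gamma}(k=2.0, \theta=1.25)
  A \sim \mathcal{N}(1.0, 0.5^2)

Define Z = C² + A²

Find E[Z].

E[Z] = E[C²] + E[A²]
E[C²] = Var(C) + E[C]² = 3.125 + 6.25 = 9.375
E[A²] = Var(A) + E[A]² = 0.25 + 1 = 1.25
E[Z] = 9.375 + 1.25 = 10.625

10.625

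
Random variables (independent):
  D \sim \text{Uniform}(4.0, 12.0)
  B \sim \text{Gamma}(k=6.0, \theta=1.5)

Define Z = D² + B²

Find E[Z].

E[Z] = E[D²] + E[B²]
E[D²] = Var(D) + E[D]² = 5.3333333 + 64 = 69.333333
E[B²] = Var(B) + E[B]² = 13.5 + 81 = 94.5
E[Z] = 69.333333 + 94.5 = 163.83333

163.83333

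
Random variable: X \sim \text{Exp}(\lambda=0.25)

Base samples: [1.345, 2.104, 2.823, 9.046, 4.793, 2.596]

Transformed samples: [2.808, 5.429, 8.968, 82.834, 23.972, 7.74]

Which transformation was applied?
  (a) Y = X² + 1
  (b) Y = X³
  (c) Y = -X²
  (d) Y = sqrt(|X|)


Checking option (a) Y = X² + 1:
  X = 1.345 -> Y = 2.808 ✓
  X = 2.104 -> Y = 5.429 ✓
  X = 2.823 -> Y = 8.968 ✓
All samples match this transformation.

(a) X² + 1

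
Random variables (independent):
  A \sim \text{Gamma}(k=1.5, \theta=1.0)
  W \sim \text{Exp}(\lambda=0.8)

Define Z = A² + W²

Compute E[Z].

E[Z] = E[A²] + E[W²]
E[A²] = Var(A) + E[A]² = 1.5 + 2.25 = 3.75
E[W²] = Var(W) + E[W]² = 1.5625 + 1.5625 = 3.125
E[Z] = 3.75 + 3.125 = 6.875

6.875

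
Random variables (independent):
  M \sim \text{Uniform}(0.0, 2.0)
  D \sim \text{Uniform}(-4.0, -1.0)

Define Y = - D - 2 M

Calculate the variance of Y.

For independent RVs: Var(aX + bY) = a²Var(X) + b²Var(Y)
Var(M) = 0.33333333
Var(D) = 0.75
Var(Y) = (-2)²*0.33333333 + (-1)²*0.75
= 4*0.33333333 + 1*0.75 = 2.0833333

2.0833333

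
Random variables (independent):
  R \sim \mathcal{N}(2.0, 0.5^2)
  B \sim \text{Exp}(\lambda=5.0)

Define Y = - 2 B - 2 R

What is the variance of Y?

For independent RVs: Var(aX + bY) = a²Var(X) + b²Var(Y)
Var(R) = 0.25
Var(B) = 0.04
Var(Y) = (-2)²*0.25 + (-2)²*0.04
= 4*0.25 + 4*0.04 = 1.16

1.16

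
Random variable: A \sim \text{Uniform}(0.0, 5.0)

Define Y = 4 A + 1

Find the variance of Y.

For Y = aA + b: Var(Y) = a² * Var(A)
Var(A) = (5 - 0)^2/12 = 2.0833333
Var(Y) = 4² * 2.0833333 = 16 * 2.0833333 = 33.333333

33.333333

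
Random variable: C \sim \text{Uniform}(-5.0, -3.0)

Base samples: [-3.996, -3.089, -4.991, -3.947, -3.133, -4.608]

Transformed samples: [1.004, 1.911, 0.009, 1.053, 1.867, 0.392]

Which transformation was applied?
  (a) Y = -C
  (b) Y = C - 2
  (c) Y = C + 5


Checking option (c) Y = C + 5:
  C = -3.996 -> Y = 1.004 ✓
  C = -3.089 -> Y = 1.911 ✓
  C = -4.991 -> Y = 0.009 ✓
All samples match this transformation.

(c) C + 5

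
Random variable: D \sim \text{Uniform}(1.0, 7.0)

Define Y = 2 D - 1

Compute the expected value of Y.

For Y = 2D - 1:
E[Y] = 2 * E[D] - 1
E[D] = (1 + 7)/2 = 4
E[Y] = 2 * 4 - 1 = 7

7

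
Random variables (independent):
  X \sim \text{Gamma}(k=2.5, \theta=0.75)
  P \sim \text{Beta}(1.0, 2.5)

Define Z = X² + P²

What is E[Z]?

E[Z] = E[X²] + E[P²]
E[X²] = Var(X) + E[X]² = 1.40625 + 3.515625 = 4.921875
E[P²] = Var(P) + E[P]² = 0.045351474 + 0.081632653 = 0.12698413
E[Z] = 4.921875 + 0.12698413 = 5.0488591

5.0488591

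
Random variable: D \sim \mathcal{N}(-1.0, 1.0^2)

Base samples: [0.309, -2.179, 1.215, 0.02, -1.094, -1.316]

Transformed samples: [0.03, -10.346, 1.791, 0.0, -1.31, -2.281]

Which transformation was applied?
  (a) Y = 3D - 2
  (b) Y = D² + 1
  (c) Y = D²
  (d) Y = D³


Checking option (d) Y = D³:
  D = 0.309 -> Y = 0.03 ✓
  D = -2.179 -> Y = -10.346 ✓
  D = 1.215 -> Y = 1.791 ✓
All samples match this transformation.

(d) D³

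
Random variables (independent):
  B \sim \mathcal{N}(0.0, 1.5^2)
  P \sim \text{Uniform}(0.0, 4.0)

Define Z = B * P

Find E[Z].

For independent RVs: E[XY] = E[X]*E[Y]
E[B] = 0
E[P] = 2
E[Z] = 0 * 2 = 0

0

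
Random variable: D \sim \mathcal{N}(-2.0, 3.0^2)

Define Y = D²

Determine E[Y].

E[D²] = Var(D) + (E[D])² = 9 + 4 = 13

13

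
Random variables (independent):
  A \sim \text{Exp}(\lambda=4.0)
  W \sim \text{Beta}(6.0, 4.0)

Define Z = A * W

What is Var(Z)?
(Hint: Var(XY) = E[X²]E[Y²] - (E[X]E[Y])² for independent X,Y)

Var(XY) = E[X²]E[Y²] - (E[X]E[Y])²
E[A] = 0.25, Var(A) = 0.0625
E[W] = 0.6, Var(W) = 0.021818182
E[A²] = 0.0625 + 0.25² = 0.125
E[W²] = 0.021818182 + 0.6² = 0.38181818
Var(Z) = 0.125*0.38181818 - (0.25*0.6)²
= 0.047727273 - 0.0225 = 0.025227273

0.025227273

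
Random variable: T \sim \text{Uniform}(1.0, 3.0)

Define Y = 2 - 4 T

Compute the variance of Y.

For Y = aT + b: Var(Y) = a² * Var(T)
Var(T) = (3 - 1)^2/12 = 0.33333333
Var(Y) = (-4)² * 0.33333333 = 16 * 0.33333333 = 5.3333333

5.3333333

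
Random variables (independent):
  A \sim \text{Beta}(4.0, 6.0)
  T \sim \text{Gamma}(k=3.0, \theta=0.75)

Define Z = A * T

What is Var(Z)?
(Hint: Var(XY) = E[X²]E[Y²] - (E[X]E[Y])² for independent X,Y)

Var(XY) = E[X²]E[Y²] - (E[X]E[Y])²
E[A] = 0.4, Var(A) = 0.021818182
E[T] = 2.25, Var(T) = 1.6875
E[A²] = 0.021818182 + 0.4² = 0.18181818
E[T²] = 1.6875 + 2.25² = 6.75
Var(Z) = 0.18181818*6.75 - (0.4*2.25)²
= 1.2272727 - 0.81 = 0.41727273

0.41727273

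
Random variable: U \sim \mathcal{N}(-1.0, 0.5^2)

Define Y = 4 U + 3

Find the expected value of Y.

For Y = 4U + 3:
E[Y] = 4 * E[U] + 3
E[U] = -1.0 = -1
E[Y] = 4 * (-1) + 3 = -1

-1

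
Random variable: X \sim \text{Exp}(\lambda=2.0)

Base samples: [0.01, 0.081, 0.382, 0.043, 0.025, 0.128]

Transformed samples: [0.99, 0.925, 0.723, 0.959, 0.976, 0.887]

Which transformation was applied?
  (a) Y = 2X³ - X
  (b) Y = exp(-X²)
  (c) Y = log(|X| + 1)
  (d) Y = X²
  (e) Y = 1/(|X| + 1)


Checking option (e) Y = 1/(|X| + 1):
  X = 0.01 -> Y = 0.99 ✓
  X = 0.081 -> Y = 0.925 ✓
  X = 0.382 -> Y = 0.723 ✓
All samples match this transformation.

(e) 1/(|X| + 1)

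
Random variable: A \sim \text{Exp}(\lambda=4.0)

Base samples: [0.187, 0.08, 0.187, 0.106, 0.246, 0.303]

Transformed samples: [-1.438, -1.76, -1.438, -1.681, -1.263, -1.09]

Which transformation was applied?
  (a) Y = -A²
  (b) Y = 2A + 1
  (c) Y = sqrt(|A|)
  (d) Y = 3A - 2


Checking option (d) Y = 3A - 2:
  A = 0.187 -> Y = -1.438 ✓
  A = 0.08 -> Y = -1.76 ✓
  A = 0.187 -> Y = -1.438 ✓
All samples match this transformation.

(d) 3A - 2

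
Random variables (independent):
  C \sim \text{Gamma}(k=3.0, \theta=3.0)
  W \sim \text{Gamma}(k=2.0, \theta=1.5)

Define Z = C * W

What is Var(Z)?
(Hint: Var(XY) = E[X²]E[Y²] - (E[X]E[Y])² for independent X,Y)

Var(XY) = E[X²]E[Y²] - (E[X]E[Y])²
E[C] = 9, Var(C) = 27
E[W] = 3, Var(W) = 4.5
E[C²] = 27 + 9² = 108
E[W²] = 4.5 + 3² = 13.5
Var(Z) = 108*13.5 - (9*3)²
= 1458 - 729 = 729

729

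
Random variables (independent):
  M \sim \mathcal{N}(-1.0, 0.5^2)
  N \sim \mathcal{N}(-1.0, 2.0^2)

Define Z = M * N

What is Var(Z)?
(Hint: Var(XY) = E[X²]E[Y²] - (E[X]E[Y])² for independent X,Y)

Var(XY) = E[X²]E[Y²] - (E[X]E[Y])²
E[M] = -1, Var(M) = 0.25
E[N] = -1, Var(N) = 4
E[M²] = 0.25 + (-1)² = 1.25
E[N²] = 4 + (-1)² = 5
Var(Z) = 1.25*5 - (-1*(-1))²
= 6.25 - 1 = 5.25

5.25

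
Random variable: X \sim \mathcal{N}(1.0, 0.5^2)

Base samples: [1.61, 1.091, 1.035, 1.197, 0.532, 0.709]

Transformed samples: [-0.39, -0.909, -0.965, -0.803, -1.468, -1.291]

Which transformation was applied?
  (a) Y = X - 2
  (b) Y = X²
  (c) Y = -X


Checking option (a) Y = X - 2:
  X = 1.61 -> Y = -0.39 ✓
  X = 1.091 -> Y = -0.909 ✓
  X = 1.035 -> Y = -0.965 ✓
All samples match this transformation.

(a) X - 2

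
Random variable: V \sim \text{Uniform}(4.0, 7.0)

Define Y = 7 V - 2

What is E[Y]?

For Y = 7V - 2:
E[Y] = 7 * E[V] - 2
E[V] = (4 + 7)/2 = 5.5
E[Y] = 7 * 5.5 - 2 = 36.5

36.5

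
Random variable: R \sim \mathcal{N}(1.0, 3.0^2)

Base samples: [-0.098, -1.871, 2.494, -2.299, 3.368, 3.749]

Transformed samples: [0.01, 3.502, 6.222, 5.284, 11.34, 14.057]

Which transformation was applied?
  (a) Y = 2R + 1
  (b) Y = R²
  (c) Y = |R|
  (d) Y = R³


Checking option (b) Y = R²:
  R = -0.098 -> Y = 0.01 ✓
  R = -1.871 -> Y = 3.502 ✓
  R = 2.494 -> Y = 6.222 ✓
All samples match this transformation.

(b) R²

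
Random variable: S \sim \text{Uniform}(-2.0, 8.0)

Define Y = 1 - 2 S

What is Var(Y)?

For Y = aS + b: Var(Y) = a² * Var(S)
Var(S) = (8 + 2)^2/12 = 8.3333333
Var(Y) = (-2)² * 8.3333333 = 4 * 8.3333333 = 33.333333

33.333333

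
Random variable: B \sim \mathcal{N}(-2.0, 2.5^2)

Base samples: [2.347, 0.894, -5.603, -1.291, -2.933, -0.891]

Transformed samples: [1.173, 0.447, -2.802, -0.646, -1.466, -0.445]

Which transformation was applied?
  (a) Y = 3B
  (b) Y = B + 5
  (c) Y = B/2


Checking option (c) Y = B/2:
  B = 2.347 -> Y = 1.173 ✓
  B = 0.894 -> Y = 0.447 ✓
  B = -5.603 -> Y = -2.802 ✓
All samples match this transformation.

(c) B/2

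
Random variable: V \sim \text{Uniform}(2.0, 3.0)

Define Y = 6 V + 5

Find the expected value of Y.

For Y = 6V + 5:
E[Y] = 6 * E[V] + 5
E[V] = (2 + 3)/2 = 2.5
E[Y] = 6 * 2.5 + 5 = 20

20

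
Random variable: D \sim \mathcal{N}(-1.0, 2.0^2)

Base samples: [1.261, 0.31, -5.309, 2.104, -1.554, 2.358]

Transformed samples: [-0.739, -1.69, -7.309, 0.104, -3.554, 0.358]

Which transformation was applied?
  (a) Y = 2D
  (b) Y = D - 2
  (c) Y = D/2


Checking option (b) Y = D - 2:
  D = 1.261 -> Y = -0.739 ✓
  D = 0.31 -> Y = -1.69 ✓
  D = -5.309 -> Y = -7.309 ✓
All samples match this transformation.

(b) D - 2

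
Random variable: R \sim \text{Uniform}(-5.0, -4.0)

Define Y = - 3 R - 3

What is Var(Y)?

For Y = aR + b: Var(Y) = a² * Var(R)
Var(R) = (-4 + 5)^2/12 = 0.083333333
Var(Y) = (-3)² * 0.083333333 = 9 * 0.083333333 = 0.75

0.75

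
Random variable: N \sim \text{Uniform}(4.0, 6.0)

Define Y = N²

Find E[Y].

E[N²] = Var(N) + (E[N])² = 0.33333333 + 25 = 25.333333

25.333333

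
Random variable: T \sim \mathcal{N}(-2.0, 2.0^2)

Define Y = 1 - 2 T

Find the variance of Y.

For Y = aT + b: Var(Y) = a² * Var(T)
Var(T) = 2.0^2 = 4
Var(Y) = (-2)² * 4 = 4 * 4 = 16

16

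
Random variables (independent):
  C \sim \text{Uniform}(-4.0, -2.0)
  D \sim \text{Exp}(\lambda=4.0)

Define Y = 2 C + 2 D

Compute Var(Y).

For independent RVs: Var(aX + bY) = a²Var(X) + b²Var(Y)
Var(C) = 0.33333333
Var(D) = 0.0625
Var(Y) = 2²*0.33333333 + 2²*0.0625
= 4*0.33333333 + 4*0.0625 = 1.5833333

1.5833333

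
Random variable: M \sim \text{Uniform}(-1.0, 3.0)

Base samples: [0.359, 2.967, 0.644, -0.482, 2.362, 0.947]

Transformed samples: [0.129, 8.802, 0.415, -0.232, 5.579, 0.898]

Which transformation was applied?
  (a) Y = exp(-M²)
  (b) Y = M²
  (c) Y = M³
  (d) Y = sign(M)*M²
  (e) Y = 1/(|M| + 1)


Checking option (d) Y = sign(M)*M²:
  M = 0.359 -> Y = 0.129 ✓
  M = 2.967 -> Y = 8.802 ✓
  M = 0.644 -> Y = 0.415 ✓
All samples match this transformation.

(d) sign(M)*M²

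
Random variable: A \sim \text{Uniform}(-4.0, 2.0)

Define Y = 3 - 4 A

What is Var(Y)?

For Y = aA + b: Var(Y) = a² * Var(A)
Var(A) = (2 + 4)^2/12 = 3
Var(Y) = (-4)² * 3 = 16 * 3 = 48

48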